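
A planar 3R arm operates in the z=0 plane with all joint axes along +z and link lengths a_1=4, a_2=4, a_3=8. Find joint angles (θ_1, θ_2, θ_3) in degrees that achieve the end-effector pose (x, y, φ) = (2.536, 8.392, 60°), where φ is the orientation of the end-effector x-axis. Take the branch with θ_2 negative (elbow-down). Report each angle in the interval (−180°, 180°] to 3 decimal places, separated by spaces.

-149.994 -150.004 -0.002

wrist centre = target − a_3·(cos φ, sin φ) = (-1.4640, 1.4638)
cos θ_2 = (4.2860−4²−4²)/(2·4·4) = -0.8661; θ_2 = -150.0043° (elbow-down)
β = atan2(1.4638,-1.4640) = 135.0040°; ψ = atan2(-1.9997,0.5357) = -75.0021°
θ_1 = β − ψ = 210.0061°
θ_3 = φ − θ_1 − θ_2 = -0.0018° (wrapped to (-180°,180°])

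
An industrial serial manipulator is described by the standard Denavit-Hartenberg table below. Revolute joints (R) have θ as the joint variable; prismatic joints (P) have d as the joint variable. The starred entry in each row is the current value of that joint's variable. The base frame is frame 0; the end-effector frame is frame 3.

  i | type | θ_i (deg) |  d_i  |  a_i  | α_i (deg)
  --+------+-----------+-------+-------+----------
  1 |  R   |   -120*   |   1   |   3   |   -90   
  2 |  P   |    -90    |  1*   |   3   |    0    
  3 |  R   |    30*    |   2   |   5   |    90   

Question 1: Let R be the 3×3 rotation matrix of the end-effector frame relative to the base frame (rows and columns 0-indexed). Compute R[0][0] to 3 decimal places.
-0.250

End-effector x-axis (col 0 of R) = (-0.2500,-0.4330,0.8660)
R[0][0] = -0.2500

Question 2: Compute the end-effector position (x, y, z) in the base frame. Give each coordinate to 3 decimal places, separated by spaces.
after link 1: o_1 = (-1.5000, -2.5981, 1.0000)
after link 2: o_2 = (-0.6340, -3.0981, 4.0000)
after link 3: o_3 = (-0.1519, -6.2631, 8.3301)

-0.152 -6.263 8.330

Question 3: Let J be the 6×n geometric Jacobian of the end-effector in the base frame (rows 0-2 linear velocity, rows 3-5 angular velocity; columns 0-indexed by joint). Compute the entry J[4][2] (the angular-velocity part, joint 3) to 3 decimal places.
-0.500

axis z_2 = (0.8660,-0.5000,0.0000); lever o_n−o_2 = (0.4821,-3.1651,4.3301)
cross product → J_v[:, 2] = (-2.1651,-3.7500,-2.5000)
J_ω[:, 2] = z_2
entry J[4][2] = -0.5000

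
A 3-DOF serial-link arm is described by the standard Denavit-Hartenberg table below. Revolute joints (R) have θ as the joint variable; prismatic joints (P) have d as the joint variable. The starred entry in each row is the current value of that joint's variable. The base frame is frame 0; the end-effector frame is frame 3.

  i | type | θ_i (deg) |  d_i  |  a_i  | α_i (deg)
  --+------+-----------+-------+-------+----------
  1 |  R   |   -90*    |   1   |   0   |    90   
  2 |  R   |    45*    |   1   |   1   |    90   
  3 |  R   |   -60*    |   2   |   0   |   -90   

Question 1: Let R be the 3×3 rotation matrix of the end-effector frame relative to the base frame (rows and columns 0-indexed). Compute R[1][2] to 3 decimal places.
End-effector z-axis (col 2 of R) = (-0.5000,-0.6124,0.6124)
R[1][2] = -0.6124

-0.612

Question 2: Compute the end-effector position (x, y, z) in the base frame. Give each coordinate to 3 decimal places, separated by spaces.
-1.000 -2.121 0.293

after link 1: o_1 = (0.0000, 0.0000, 1.0000)
after link 2: o_2 = (-1.0000, -0.7071, 1.7071)
after link 3: o_3 = (-1.0000, -2.1213, 0.2929)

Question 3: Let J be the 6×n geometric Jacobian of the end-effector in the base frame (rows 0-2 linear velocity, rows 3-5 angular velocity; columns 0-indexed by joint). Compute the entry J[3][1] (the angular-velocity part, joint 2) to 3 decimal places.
axis z_1 = (-1.0000,-0.0000,0.0000); lever o_n−o_1 = (-1.0000,-2.1213,-0.7071)
cross product → J_v[:, 1] = (0.0000,-0.7071,2.1213)
J_ω[:, 1] = z_1
entry J[3][1] = -1.0000

-1.000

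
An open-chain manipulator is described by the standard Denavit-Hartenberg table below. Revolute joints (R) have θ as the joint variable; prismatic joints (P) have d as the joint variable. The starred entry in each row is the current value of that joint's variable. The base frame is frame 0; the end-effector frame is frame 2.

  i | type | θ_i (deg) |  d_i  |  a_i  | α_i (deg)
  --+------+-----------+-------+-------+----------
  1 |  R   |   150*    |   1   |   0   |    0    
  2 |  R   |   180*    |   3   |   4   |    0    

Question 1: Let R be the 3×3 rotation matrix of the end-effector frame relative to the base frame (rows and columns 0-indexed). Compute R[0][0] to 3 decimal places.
0.866

End-effector x-axis (col 0 of R) = (0.8660,-0.5000,0.0000)
R[0][0] = 0.8660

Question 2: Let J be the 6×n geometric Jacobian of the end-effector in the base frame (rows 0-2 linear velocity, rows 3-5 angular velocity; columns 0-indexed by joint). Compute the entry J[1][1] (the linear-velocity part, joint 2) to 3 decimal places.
3.464

axis z_1 = (0.0000,0.0000,1.0000); lever o_n−o_1 = (3.4641,-2.0000,3.0000)
cross product → J_v[:, 1] = (2.0000,3.4641,-0.0000)
J_ω[:, 1] = z_1
entry J[1][1] = 3.4641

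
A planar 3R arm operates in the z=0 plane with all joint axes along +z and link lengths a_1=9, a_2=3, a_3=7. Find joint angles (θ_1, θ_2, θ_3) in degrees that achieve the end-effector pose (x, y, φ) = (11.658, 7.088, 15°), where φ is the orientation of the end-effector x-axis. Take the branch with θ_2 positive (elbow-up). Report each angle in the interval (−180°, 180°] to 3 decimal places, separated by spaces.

wrist centre = target − a_3·(cos φ, sin φ) = (4.8965, 5.2763)
cos θ_2 = (51.8149−9²−3²)/(2·9·3) = -0.7071; θ_2 = 135.0020° (elbow-up)
β = atan2(5.2763,4.8965) = 47.1378°; ψ = atan2(2.1212,6.8786) = 17.1389°
θ_1 = β − ψ = 29.9990°
θ_3 = φ − θ_1 − θ_2 = -150.0010° (wrapped to (-180°,180°])

29.999 135.002 -150.001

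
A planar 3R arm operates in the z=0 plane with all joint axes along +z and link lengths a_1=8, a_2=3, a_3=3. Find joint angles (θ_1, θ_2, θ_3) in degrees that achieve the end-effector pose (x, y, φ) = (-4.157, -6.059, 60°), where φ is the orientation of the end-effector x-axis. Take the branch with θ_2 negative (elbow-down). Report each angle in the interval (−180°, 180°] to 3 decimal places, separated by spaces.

-111.328 -44.991 -143.681

wrist centre = target − a_3·(cos φ, sin φ) = (-5.6570, -8.6571)
cos θ_2 = (106.9466−8²−3²)/(2·8·3) = 0.7072; θ_2 = -44.9907° (elbow-down)
β = atan2(-8.6571,-5.6570) = -123.1628°; ψ = atan2(-2.1210,10.1217) = -11.8350°
θ_1 = β − ψ = -111.3278°
θ_3 = φ − θ_1 − θ_2 = -143.6815° (wrapped to (-180°,180°])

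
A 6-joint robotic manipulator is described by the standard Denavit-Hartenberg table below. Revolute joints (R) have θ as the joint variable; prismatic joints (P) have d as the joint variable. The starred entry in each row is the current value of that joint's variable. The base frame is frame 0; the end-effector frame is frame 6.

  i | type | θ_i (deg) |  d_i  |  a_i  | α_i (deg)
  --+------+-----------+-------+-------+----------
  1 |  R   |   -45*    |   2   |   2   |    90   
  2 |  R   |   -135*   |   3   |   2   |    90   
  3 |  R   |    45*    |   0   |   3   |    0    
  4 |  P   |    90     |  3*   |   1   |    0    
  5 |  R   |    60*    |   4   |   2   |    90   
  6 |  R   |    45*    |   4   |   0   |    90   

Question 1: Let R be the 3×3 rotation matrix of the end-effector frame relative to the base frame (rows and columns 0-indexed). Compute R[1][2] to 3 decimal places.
-0.566

End-effector z-axis (col 2 of R) = (0.8245,-0.5657,-0.0170)
R[1][2] = -0.5657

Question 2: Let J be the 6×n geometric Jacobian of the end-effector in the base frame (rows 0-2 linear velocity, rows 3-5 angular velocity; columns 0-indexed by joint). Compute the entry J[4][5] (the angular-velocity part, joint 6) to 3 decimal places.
-0.812

axis z_5 = (-0.5536,-0.8124,0.1830); lever o_n−o_5 = (-2.2144,-3.2497,0.7321)
cross product → J_v[:, 5] = (0.0000,0.0000,0.0000)
J_ω[:, 5] = z_5
entry J[4][5] = -0.8124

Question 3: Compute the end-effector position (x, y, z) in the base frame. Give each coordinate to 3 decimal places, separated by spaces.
after link 1: o_1 = (1.4142, -1.4142, 2.0000)
after link 2: o_2 = (-1.7071, -2.5355, 0.5858)
after link 3: o_3 = (-4.2678, -2.9749, -0.9142)
after link 4: o_4 = (-5.9142, -2.3284, 1.7071)
after link 5: o_5 = (-6.5823, -0.9283, 5.9016)
after link 6: o_6 = (-8.7967, -4.1780, 6.6336)

-8.797 -4.178 6.634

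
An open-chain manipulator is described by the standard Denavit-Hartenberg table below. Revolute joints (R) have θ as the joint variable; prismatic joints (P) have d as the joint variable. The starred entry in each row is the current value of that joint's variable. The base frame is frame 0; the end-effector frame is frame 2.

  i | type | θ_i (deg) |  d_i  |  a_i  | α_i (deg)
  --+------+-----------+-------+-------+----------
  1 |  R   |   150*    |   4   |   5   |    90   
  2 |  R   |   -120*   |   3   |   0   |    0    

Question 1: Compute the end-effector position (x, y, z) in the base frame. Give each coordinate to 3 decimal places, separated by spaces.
-2.830 5.098 4.000

after link 1: o_1 = (-4.3301, 2.5000, 4.0000)
after link 2: o_2 = (-2.8301, 5.0981, 4.0000)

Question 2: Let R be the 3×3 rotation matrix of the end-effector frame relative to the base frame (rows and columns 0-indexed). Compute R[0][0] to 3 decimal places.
0.433

End-effector x-axis (col 0 of R) = (0.4330,-0.2500,-0.8660)
R[0][0] = 0.4330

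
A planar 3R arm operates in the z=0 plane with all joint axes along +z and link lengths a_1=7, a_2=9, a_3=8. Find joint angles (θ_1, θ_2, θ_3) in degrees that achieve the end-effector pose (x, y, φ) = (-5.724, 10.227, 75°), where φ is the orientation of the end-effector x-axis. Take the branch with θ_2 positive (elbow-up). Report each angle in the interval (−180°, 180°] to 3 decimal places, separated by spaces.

wrist centre = target − a_3·(cos φ, sin φ) = (-7.7946, 2.4996)
cos θ_2 = (67.0030−7²−9²)/(2·7·9) = -0.5000; θ_2 = 119.9984° (elbow-up)
β = atan2(2.4996,-7.7946) = 162.2198°; ψ = atan2(7.7944,2.5002) = 72.2152°
θ_1 = β − ψ = 90.0046°
θ_3 = φ − θ_1 − θ_2 = -135.0030° (wrapped to (-180°,180°])

90.005 119.998 -135.003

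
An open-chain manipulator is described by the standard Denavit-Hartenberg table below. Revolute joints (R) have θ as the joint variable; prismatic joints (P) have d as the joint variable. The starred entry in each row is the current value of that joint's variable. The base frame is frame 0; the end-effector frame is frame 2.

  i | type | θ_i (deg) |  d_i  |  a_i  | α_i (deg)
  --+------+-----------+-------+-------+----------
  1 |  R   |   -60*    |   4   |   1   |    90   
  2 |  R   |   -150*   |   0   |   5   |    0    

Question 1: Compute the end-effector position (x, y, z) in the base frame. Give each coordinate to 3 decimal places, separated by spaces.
after link 1: o_1 = (0.5000, -0.8660, 4.0000)
after link 2: o_2 = (-1.6651, 2.8840, 1.5000)

-1.665 2.884 1.500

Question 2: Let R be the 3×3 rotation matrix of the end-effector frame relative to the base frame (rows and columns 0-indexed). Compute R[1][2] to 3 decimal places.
-0.500

End-effector z-axis (col 2 of R) = (-0.8660,-0.5000,0.0000)
R[1][2] = -0.5000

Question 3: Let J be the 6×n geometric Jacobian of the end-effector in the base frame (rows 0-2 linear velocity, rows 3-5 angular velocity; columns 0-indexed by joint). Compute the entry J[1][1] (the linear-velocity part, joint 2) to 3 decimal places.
-2.165

axis z_1 = (-0.8660,-0.5000,0.0000); lever o_n−o_1 = (-2.1651,3.7500,-2.5000)
cross product → J_v[:, 1] = (1.2500,-2.1651,-4.3301)
J_ω[:, 1] = z_1
entry J[1][1] = -2.1651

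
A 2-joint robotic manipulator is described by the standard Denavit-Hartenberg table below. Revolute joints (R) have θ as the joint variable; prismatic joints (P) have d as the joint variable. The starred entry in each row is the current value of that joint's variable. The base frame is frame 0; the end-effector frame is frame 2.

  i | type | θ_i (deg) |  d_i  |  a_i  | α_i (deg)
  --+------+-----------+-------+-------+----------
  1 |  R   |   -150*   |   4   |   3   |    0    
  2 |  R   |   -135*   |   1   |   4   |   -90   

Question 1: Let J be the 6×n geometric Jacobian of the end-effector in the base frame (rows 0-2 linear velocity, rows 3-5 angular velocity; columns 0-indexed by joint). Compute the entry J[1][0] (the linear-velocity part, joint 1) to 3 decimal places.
-1.563

axis z_0 = ẑ; lever o_n−o_0 = (-1.5628,2.3637,5.0000)
cross product → J_v[:, 0] = (-2.3637,-1.5628,0.0000)
J_ω[:, 0] = z_0
entry J[1][0] = -1.5628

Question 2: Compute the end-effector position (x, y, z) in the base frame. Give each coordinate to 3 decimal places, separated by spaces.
after link 1: o_1 = (-2.5981, -1.5000, 4.0000)
after link 2: o_2 = (-1.5628, 2.3637, 5.0000)

-1.563 2.364 5.000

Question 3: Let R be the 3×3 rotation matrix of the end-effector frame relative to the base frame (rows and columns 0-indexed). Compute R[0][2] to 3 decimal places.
End-effector z-axis (col 2 of R) = (-0.9659,0.2588,0.0000)
R[0][2] = -0.9659

-0.966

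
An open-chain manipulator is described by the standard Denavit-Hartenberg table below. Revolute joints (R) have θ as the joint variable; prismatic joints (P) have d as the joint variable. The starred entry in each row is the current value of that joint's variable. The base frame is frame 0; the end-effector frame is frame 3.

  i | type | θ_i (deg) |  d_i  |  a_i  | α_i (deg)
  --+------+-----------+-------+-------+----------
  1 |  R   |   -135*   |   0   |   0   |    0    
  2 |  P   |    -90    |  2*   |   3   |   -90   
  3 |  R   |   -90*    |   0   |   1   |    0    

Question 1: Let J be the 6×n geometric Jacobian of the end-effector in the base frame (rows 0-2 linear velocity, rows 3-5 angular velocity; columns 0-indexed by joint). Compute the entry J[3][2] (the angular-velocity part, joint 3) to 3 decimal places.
axis z_2 = (-0.7071,-0.7071,0.0000); lever o_n−o_2 = (0.0000,0.0000,1.0000)
cross product → J_v[:, 2] = (-0.7071,0.7071,0.0000)
J_ω[:, 2] = z_2
entry J[3][2] = -0.7071

-0.707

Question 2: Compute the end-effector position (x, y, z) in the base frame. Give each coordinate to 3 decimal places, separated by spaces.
-2.121 2.121 3.000

after link 1: o_1 = (0.0000, 0.0000, 0.0000)
after link 2: o_2 = (-2.1213, 2.1213, 2.0000)
after link 3: o_3 = (-2.1213, 2.1213, 3.0000)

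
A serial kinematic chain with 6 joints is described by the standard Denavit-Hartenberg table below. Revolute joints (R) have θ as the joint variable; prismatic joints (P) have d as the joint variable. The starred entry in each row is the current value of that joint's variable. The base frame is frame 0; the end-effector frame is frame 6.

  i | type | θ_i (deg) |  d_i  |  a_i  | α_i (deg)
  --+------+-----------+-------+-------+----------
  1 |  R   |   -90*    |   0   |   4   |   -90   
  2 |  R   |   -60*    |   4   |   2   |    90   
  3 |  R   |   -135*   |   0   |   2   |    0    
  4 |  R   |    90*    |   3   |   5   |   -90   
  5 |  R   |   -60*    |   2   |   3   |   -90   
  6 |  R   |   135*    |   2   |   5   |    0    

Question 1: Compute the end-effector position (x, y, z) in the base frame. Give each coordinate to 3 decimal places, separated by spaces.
-3.071 -4.705 4.294

after link 1: o_1 = (0.0000, -4.0000, 0.0000)
after link 2: o_2 = (4.0000, -5.0000, 1.7321)
after link 3: o_3 = (2.5858, -4.2929, 0.5073)
after link 4: o_4 = (-0.9497, -3.4626, 5.0692)
after link 5: o_5 = (-0.5962, -2.4500, 8.5115)
after link 6: o_6 = (-3.0709, -4.7051, 4.2936)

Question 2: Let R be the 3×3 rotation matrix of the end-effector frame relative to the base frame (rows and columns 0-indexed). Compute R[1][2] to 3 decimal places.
End-effector z-axis (col 2 of R) = (-0.6124,-0.7392,0.2803)
R[1][2] = -0.7392

-0.739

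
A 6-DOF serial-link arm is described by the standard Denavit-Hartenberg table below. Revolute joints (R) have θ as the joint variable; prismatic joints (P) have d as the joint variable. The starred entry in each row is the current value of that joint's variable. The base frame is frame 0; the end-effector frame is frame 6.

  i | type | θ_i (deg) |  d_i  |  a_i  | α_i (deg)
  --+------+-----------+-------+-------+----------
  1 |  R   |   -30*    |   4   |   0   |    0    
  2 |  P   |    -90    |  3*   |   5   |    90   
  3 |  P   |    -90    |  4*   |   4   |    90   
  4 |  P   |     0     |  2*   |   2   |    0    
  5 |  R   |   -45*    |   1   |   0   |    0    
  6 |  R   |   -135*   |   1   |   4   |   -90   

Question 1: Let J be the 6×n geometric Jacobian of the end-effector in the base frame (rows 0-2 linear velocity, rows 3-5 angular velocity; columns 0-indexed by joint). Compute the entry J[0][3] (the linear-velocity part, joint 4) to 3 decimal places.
prismatic axis z_3 = (0.5000,0.8660,-0.0000)
J_v[:, 3] = z_3; J_ω[:, 3] = (0,0,0)
entry J[0][3] = 0.5000

0.500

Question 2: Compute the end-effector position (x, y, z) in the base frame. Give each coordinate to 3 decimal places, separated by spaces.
-3.964 1.134 5.000

after link 1: o_1 = (0.0000, 0.0000, 4.0000)
after link 2: o_2 = (-2.5000, -4.3301, 7.0000)
after link 3: o_3 = (-5.9641, -2.3301, 3.0000)
after link 4: o_4 = (-4.9641, -0.5981, 1.0000)
after link 5: o_5 = (-4.4641, 0.2679, 1.0000)
after link 6: o_6 = (-3.9641, 1.1340, 5.0000)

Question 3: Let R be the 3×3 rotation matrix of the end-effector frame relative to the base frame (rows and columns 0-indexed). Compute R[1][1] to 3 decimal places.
End-effector y-axis (col 1 of R) = (-0.5000,-0.8660,0.0000)
R[1][1] = -0.8660

-0.866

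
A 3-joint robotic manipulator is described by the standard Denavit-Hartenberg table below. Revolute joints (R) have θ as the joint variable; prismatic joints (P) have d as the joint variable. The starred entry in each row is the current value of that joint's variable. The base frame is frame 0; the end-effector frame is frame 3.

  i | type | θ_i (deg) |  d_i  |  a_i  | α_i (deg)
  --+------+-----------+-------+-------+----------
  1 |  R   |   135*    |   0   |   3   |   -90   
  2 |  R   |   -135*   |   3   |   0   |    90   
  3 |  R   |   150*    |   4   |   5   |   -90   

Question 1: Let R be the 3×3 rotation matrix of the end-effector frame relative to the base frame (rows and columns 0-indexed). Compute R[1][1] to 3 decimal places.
End-effector y-axis (col 1 of R) = (-0.5000,0.5000,0.7071)
R[1][1] = 0.5000

0.500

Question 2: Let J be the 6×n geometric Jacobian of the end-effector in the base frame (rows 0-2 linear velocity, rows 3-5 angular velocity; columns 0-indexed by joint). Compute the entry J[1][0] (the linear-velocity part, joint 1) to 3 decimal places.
-6.175

axis z_0 = ẑ; lever o_n−o_0 = (-6.1755,-1.6027,-5.8903)
cross product → J_v[:, 0] = (1.6027,-6.1755,0.0000)
J_ω[:, 0] = z_0
entry J[1][0] = -6.1755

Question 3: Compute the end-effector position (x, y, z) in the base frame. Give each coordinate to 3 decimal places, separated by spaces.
-6.175 -1.603 -5.890

after link 1: o_1 = (-2.1213, 2.1213, 0.0000)
after link 2: o_2 = (-4.2426, 0.0000, 0.0000)
after link 3: o_3 = (-6.1755, -1.6027, -5.8903)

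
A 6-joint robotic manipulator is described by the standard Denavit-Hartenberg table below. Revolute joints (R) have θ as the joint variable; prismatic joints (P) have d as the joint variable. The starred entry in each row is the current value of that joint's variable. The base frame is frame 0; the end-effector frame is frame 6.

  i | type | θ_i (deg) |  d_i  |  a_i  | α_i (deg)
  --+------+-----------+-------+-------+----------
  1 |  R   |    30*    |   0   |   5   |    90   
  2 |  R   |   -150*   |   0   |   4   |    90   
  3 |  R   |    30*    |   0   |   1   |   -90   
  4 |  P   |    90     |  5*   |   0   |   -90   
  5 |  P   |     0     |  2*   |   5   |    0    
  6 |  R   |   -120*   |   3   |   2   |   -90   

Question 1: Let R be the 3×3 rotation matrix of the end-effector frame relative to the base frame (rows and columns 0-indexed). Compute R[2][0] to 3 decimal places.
0.650

End-effector x-axis (col 0 of R) = (0.4833,-0.5870,0.6495)
R[2][0] = 0.6495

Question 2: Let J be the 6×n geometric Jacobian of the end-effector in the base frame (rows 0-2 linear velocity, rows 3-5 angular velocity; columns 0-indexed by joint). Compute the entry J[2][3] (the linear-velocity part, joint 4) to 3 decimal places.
prismatic axis z_3 = (0.8080,-0.5335,0.2500)
J_v[:, 3] = z_3; J_ω[:, 3] = (0,0,0)
entry J[2][3] = 0.2500

0.250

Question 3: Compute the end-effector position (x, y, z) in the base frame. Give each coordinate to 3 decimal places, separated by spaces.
10.100 1.408 -2.049

after link 1: o_1 = (4.3301, 2.5000, 0.0000)
after link 2: o_2 = (1.3301, 0.7679, -2.0000)
after link 3: o_3 = (0.9306, -0.0401, -2.4330)
after link 4: o_4 = (4.9707, -2.7075, -1.1830)
after link 5: o_5 = (7.9348, 0.1585, -4.6471)
after link 6: o_6 = (10.0998, 1.4085, -2.0490)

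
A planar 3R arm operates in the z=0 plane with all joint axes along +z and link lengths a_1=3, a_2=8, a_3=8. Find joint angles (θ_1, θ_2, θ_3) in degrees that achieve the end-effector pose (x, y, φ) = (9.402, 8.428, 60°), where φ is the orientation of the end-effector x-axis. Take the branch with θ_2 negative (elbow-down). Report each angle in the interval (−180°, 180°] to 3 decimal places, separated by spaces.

149.997 -149.999 60.002

wrist centre = target − a_3·(cos φ, sin φ) = (5.4020, 1.4998)
cos θ_2 = (31.4310−3²−8²)/(2·3·8) = -0.8660; θ_2 = -149.9995° (elbow-down)
β = atan2(1.4998,5.4020) = 15.5166°; ψ = atan2(-4.0001,-3.9282) = -134.4804°
θ_1 = β − ψ = 149.9971°
θ_3 = φ − θ_1 − θ_2 = 60.0024° (wrapped to (-180°,180°])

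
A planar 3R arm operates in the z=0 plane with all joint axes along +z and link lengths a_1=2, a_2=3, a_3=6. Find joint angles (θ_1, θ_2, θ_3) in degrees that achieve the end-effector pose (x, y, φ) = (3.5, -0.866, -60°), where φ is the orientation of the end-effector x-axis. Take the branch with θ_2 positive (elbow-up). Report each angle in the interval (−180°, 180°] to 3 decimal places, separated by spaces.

wrist centre = target − a_3·(cos φ, sin φ) = (0.5000, 4.3302)
cos θ_2 = (19.0002−2²−3²)/(2·2·3) = 0.5000; θ_2 = 59.9988° (elbow-up)
β = atan2(4.3302,0.5000) = 83.4133°; ψ = atan2(2.5980,3.5001) = 36.5860°
θ_1 = β − ψ = 46.8273°
θ_3 = φ − θ_1 − θ_2 = -166.8260° (wrapped to (-180°,180°])

46.827 59.999 -166.826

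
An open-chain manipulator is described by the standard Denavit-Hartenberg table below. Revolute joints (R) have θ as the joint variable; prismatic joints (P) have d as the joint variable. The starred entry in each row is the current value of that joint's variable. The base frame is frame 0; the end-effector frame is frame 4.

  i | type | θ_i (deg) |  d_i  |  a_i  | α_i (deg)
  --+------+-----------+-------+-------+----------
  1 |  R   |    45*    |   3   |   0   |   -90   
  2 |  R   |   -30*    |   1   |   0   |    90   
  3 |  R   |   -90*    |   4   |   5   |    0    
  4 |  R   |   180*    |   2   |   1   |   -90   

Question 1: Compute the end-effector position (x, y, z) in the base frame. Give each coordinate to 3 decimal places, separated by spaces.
after link 1: o_1 = (0.0000, 0.0000, 3.0000)
after link 2: o_2 = (-0.7071, 0.7071, 3.0000)
after link 3: o_3 = (1.4142, -4.2426, 6.4641)
after link 4: o_4 = (0.0000, -4.2426, 8.1962)

0.000 -4.243 8.196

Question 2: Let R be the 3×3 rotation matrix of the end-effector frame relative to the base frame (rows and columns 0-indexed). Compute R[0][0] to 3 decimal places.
End-effector x-axis (col 0 of R) = (-0.7071,0.7071,0.0000)
R[0][0] = -0.7071

-0.707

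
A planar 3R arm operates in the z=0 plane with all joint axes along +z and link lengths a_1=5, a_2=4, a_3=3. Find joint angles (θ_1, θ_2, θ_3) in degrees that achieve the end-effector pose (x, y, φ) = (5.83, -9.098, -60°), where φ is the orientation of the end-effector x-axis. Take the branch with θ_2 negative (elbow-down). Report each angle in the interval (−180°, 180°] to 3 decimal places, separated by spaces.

wrist centre = target − a_3·(cos φ, sin φ) = (4.3300, -6.4999)
cos θ_2 = (60.9979−5²−4²)/(2·5·4) = 0.4999; θ_2 = -60.0035° (elbow-down)
β = atan2(-6.4999,4.3300) = -56.3300°; ψ = atan2(-3.4642,6.9998) = -26.3310°
θ_1 = β − ψ = -29.9990°
θ_3 = φ − θ_1 − θ_2 = 30.0024° (wrapped to (-180°,180°])

-29.999 -60.003 30.002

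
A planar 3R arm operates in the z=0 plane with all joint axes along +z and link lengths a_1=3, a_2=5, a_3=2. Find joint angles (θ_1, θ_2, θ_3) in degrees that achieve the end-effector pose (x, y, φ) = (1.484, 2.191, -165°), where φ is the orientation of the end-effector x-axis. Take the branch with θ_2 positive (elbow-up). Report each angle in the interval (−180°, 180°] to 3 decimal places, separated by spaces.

-44.990 119.989 120.001

wrist centre = target − a_3·(cos φ, sin φ) = (3.4159, 2.7086)
cos θ_2 = (19.0048−3²−5²)/(2·3·5) = -0.4998; θ_2 = 119.9895° (elbow-up)
β = atan2(2.7086,3.4159) = 38.4131°; ψ = atan2(4.3306,0.5008) = 83.4036°
θ_1 = β − ψ = -44.9905°
θ_3 = φ − θ_1 − θ_2 = 120.0010° (wrapped to (-180°,180°])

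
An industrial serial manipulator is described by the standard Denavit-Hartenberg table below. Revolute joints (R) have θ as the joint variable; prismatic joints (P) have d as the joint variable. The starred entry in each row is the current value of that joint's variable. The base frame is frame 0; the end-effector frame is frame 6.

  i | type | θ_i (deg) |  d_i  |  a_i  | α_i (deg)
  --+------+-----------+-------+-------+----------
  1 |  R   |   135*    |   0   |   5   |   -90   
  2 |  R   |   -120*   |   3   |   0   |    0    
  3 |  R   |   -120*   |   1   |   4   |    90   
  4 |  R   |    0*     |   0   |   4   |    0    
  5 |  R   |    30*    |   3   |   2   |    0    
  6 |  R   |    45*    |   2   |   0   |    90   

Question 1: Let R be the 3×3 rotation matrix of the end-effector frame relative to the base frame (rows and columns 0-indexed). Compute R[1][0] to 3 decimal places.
End-effector x-axis (col 0 of R) = (-0.5915,-0.7745,-0.2241)
R[1][0] = -0.7745

-0.775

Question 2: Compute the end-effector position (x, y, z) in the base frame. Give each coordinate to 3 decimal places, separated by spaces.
after link 1: o_1 = (-3.5355, 3.5355, 0.0000)
after link 2: o_2 = (-5.6569, 1.4142, 0.0000)
after link 3: o_3 = (-4.9497, -0.7071, -3.4641)
after link 4: o_4 = (-3.5355, -2.1213, -6.9282)
after link 5: o_5 = (-5.4674, -1.6037, -9.9282)
after link 6: o_6 = (-6.6921, -0.3789, -10.9282)

-6.692 -0.379 -10.928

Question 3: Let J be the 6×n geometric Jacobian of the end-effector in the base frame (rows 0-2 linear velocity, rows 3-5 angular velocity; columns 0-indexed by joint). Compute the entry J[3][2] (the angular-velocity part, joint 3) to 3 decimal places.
axis z_2 = (-0.7071,-0.7071,0.0000); lever o_n−o_2 = (-1.0353,-1.7932,-10.9282)
cross product → J_v[:, 2] = (7.7274,-7.7274,0.5359)
J_ω[:, 2] = z_2
entry J[3][2] = -0.7071

-0.707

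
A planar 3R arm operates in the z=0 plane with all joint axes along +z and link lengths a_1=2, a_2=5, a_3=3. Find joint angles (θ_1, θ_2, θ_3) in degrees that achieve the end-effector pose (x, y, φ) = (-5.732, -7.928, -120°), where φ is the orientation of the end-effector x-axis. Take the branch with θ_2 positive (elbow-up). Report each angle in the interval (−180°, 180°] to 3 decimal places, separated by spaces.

wrist centre = target − a_3·(cos φ, sin φ) = (-4.2320, -5.3299)
cos θ_2 = (46.3179−2²−5²)/(2·2·5) = 0.8659; θ_2 = 30.0149° (elbow-up)
β = atan2(-5.3299,-4.2320) = -128.4498°; ψ = atan2(2.5011,6.3295) = 21.5617°
θ_1 = β − ψ = -150.0115°
θ_3 = φ − θ_1 − θ_2 = -0.0033° (wrapped to (-180°,180°])

-150.012 30.015 -0.003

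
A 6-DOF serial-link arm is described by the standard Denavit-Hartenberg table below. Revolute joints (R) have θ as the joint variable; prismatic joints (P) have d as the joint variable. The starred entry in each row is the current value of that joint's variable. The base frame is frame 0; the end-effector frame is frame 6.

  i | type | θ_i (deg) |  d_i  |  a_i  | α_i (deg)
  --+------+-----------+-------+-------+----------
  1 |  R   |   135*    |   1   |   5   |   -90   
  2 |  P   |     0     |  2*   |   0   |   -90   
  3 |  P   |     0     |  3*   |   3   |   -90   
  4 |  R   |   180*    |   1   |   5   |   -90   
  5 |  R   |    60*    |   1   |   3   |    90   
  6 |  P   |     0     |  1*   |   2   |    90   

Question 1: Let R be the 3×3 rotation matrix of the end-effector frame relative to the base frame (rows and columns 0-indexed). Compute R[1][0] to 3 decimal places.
End-effector x-axis (col 0 of R) = (-0.2588,-0.9659,0.0000)
R[1][0] = -0.9659

-0.966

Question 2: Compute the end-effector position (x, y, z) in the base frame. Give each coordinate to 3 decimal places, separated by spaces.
-3.157 -3.674 -3.000

after link 1: o_1 = (-3.5355, 3.5355, 1.0000)
after link 2: o_2 = (-4.9497, 2.1213, 1.0000)
after link 3: o_3 = (-7.0711, 4.2426, -2.0000)
after link 4: o_4 = (-2.8284, 1.4142, -2.0000)
after link 5: o_5 = (-3.6049, -1.4836, -3.0000)
after link 6: o_6 = (-3.1566, -3.6742, -3.0000)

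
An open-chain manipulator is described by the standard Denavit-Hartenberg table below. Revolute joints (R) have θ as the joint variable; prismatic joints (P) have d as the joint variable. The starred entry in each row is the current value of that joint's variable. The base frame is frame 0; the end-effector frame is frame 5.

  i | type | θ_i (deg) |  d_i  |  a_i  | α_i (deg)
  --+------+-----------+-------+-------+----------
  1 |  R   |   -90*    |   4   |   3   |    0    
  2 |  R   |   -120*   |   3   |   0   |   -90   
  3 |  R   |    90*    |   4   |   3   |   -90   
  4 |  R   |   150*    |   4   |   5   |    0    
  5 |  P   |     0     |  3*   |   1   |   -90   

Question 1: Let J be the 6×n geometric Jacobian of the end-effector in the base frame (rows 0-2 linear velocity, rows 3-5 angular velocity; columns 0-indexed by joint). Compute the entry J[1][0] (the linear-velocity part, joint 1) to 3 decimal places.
axis z_0 = ẑ; lever o_n−o_0 = (5.5622,-7.3660,9.1962)
cross product → J_v[:, 0] = (7.3660,5.5622,-0.0000)
J_ω[:, 0] = z_0
entry J[1][0] = 5.5622

5.562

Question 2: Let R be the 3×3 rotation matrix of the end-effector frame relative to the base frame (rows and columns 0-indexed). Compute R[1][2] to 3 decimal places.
End-effector z-axis (col 2 of R) = (-0.4330,-0.7500,0.5000)
R[1][2] = -0.7500

-0.750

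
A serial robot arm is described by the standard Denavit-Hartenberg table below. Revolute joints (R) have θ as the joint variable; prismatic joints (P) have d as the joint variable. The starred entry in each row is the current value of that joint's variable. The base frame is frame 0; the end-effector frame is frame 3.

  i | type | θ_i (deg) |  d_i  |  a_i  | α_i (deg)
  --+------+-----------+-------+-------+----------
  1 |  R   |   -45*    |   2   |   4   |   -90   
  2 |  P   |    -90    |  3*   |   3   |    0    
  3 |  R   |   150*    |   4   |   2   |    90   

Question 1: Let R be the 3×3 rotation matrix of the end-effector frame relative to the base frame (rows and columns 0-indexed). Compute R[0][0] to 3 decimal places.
0.354

End-effector x-axis (col 0 of R) = (0.3536,-0.3536,-0.8660)
R[0][0] = 0.3536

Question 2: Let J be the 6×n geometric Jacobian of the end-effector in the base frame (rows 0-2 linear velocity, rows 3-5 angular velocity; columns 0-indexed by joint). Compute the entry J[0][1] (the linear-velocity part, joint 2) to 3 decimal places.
prismatic axis z_1 = (0.7071,0.7071,0.0000)
J_v[:, 1] = z_1; J_ω[:, 1] = (0,0,0)
entry J[0][1] = 0.7071

0.707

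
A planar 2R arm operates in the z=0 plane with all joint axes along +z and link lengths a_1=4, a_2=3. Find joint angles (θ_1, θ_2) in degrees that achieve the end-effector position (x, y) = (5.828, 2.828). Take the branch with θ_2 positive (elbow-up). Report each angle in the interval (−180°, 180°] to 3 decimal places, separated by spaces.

cos θ_2 = (41.9632−4²−3²)/(2·4·3) = 0.7068; θ_2 = 45.0250° (elbow-up)
β = atan2(2.8280,5.8280) = 25.8847°; ψ = atan2(2.1222,6.1204) = 19.1240°
θ_1 = β − ψ = 6.7607°

6.761 45.025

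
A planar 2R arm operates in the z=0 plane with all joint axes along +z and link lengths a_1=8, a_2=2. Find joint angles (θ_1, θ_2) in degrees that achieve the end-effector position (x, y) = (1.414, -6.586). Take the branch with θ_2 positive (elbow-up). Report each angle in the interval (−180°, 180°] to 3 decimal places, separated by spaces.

cos θ_2 = (45.3748−8²−2²)/(2·8·2) = -0.7070; θ_2 = 134.9944° (elbow-up)
β = atan2(-6.5860,1.4140) = -77.8827°; ψ = atan2(1.4144,6.5859) = 12.1204°
θ_1 = β − ψ = -90.0031°

-90.003 134.994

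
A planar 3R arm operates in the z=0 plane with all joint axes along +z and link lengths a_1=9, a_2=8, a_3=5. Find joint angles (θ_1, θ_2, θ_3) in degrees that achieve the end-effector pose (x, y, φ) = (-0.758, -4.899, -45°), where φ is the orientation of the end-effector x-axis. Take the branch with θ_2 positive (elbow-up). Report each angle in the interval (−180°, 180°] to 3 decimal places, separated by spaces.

135.000 149.999 30.001

wrist centre = target − a_3·(cos φ, sin φ) = (-4.2935, -1.3635)
cos θ_2 = (20.2935−9²−8²)/(2·9·8) = -0.8660; θ_2 = 149.9991° (elbow-up)
β = atan2(-1.3635,-4.2935) = -162.3821°; ψ = atan2(4.0001,2.0719) = 62.6181°
θ_1 = β − ψ = -225.0002°
θ_3 = φ − θ_1 − θ_2 = 30.0011° (wrapped to (-180°,180°])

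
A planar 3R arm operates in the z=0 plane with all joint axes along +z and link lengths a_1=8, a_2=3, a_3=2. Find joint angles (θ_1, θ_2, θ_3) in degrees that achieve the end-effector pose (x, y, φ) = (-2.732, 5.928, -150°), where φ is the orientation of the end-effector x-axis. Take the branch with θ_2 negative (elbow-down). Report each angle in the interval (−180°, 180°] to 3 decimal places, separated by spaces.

wrist centre = target − a_3·(cos φ, sin φ) = (-0.9999, 6.9280)
cos θ_2 = (48.9971−8²−3²)/(2·8·3) = -0.5001; θ_2 = -120.0040° (elbow-down)
β = atan2(6.9280,-0.9999) = 98.2130°; ψ = atan2(-2.5980,6.4998) = -21.7865°
θ_1 = β − ψ = 119.9996°
θ_3 = φ − θ_1 − θ_2 = -149.9956° (wrapped to (-180°,180°])

120.000 -120.004 -149.996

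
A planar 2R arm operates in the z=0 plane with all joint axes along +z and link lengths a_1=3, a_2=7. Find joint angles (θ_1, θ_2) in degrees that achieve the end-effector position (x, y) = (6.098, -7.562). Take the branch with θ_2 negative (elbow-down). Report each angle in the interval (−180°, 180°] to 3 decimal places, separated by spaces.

-29.993 -30.010

cos θ_2 = (94.3694−3²−7²)/(2·3·7) = 0.8659; θ_2 = -30.0099° (elbow-down)
β = atan2(-7.5620,6.0980) = -51.1173°; ψ = atan2(-3.5010,9.0616) = -21.1246°
θ_1 = β − ψ = -29.9927°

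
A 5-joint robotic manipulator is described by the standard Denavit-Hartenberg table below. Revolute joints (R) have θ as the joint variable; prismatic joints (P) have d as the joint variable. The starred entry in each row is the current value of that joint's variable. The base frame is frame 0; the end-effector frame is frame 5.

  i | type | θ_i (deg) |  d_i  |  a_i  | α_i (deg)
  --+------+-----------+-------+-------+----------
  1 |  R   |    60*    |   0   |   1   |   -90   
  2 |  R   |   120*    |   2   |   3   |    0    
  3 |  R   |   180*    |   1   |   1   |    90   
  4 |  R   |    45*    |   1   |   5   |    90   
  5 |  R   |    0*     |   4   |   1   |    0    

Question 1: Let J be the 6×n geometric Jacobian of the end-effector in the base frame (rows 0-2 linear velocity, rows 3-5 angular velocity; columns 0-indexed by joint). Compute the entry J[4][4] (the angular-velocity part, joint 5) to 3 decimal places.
-0.047

axis z_4 = (0.7891,-0.0474,0.6124); lever o_n−o_4 = (2.7210,0.4703,3.0619)
cross product → J_v[:, 4] = (-0.4330,-0.7500,0.5000)
J_ω[:, 4] = z_4
entry J[4][4] = -0.0474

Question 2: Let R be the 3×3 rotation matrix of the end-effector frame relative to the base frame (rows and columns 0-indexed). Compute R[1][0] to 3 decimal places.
0.660

End-effector x-axis (col 0 of R) = (-0.4356,0.6597,0.6124)
R[1][0] = 0.6597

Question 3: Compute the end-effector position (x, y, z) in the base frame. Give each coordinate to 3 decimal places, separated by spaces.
-2.488 4.519 4.892

after link 1: o_1 = (0.5000, 0.8660, 0.0000)
after link 2: o_2 = (-1.9821, 0.5670, -2.5981)
after link 3: o_3 = (-2.5981, 1.5000, -1.7321)
after link 4: o_4 = (-5.2091, 4.0487, 1.8298)
after link 5: o_5 = (-2.4881, 4.5190, 4.8917)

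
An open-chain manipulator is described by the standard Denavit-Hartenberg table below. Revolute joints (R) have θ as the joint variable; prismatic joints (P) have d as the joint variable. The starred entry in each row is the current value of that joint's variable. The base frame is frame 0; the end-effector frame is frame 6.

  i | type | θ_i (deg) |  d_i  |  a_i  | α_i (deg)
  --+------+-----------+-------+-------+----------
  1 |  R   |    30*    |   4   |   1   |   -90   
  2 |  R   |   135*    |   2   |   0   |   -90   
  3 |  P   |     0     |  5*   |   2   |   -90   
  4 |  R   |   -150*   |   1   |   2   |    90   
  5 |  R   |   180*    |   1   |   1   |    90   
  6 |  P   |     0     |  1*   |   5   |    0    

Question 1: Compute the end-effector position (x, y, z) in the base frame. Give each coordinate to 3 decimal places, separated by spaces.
after link 1: o_1 = (0.8660, 0.5000, 4.0000)
after link 2: o_2 = (-0.1340, 2.2321, 4.0000)
after link 3: o_3 = (-4.4206, -0.2428, 6.1213)
after link 4: o_4 = (-3.4723, -0.8500, 8.0532)
after link 5: o_5 = (-2.8599, -0.4965, 6.8284)
after link 6: o_6 = (-3.4806, -2.0095, 1.9988)

-3.481 -2.010 1.999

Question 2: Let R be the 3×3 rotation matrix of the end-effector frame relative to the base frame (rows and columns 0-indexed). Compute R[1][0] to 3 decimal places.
-0.129

End-effector x-axis (col 0 of R) = (-0.2241,-0.1294,-0.9659)
R[1][0] = -0.1294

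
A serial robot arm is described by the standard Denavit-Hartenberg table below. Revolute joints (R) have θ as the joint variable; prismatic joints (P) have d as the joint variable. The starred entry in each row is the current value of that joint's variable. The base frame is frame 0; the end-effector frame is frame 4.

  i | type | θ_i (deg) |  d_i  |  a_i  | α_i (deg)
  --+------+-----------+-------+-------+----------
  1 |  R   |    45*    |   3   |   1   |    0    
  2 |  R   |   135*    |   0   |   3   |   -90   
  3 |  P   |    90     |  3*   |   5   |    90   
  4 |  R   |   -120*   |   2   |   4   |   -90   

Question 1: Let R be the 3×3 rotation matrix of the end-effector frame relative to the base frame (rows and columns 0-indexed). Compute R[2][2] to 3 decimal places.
-0.866

End-effector z-axis (col 2 of R) = (-0.0000,0.5000,-0.8660)
R[2][2] = -0.8660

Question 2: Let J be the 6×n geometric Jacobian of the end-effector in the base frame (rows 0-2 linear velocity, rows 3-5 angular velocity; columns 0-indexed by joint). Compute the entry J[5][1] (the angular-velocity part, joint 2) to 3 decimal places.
1.000

axis z_1 = (0.0000,0.0000,1.0000); lever o_n−o_1 = (-5.0000,0.4641,-3.0000)
cross product → J_v[:, 1] = (-0.4641,-5.0000,0.0000)
J_ω[:, 1] = z_1
entry J[5][1] = 1.0000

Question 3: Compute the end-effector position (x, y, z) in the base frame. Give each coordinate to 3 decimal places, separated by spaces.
-4.293 1.171 -0.000

after link 1: o_1 = (0.7071, 0.7071, 3.0000)
after link 2: o_2 = (-2.2929, 0.7071, 3.0000)
after link 3: o_3 = (-2.2929, -2.2929, -2.0000)
after link 4: o_4 = (-4.2929, 1.1712, -0.0000)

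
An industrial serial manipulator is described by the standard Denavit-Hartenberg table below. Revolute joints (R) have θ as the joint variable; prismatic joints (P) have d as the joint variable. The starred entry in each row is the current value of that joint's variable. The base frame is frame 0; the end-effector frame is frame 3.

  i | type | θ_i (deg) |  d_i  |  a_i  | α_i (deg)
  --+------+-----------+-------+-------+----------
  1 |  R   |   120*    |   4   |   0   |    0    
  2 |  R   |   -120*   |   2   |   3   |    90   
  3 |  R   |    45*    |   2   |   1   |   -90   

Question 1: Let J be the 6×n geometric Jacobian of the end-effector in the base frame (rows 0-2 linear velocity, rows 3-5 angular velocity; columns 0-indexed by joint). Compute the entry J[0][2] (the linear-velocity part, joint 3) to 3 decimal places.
-0.707

axis z_2 = (0.0000,-1.0000,0.0000); lever o_n−o_2 = (0.7071,-2.0000,0.7071)
cross product → J_v[:, 2] = (-0.7071,0.0000,0.7071)
J_ω[:, 2] = z_2
entry J[0][2] = -0.7071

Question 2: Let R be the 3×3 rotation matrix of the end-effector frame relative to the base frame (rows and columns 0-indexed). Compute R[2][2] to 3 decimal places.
End-effector z-axis (col 2 of R) = (-0.7071,-0.0000,0.7071)
R[2][2] = 0.7071

0.707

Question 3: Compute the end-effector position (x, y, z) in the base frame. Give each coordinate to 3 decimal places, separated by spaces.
after link 1: o_1 = (0.0000, 0.0000, 4.0000)
after link 2: o_2 = (3.0000, -0.0000, 6.0000)
after link 3: o_3 = (3.7071, -2.0000, 6.7071)

3.707 -2.000 6.707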